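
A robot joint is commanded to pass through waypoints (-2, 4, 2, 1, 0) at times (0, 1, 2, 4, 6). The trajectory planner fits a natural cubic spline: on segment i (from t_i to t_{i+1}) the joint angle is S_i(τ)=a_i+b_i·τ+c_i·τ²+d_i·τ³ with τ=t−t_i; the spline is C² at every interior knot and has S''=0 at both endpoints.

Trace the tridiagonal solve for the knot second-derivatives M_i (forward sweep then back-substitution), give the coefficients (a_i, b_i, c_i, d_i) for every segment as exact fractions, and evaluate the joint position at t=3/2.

  seg 0: a=-2 b=49/6 c=0 d=-13/6
  seg 1: a=4 b=5/3 c=-13/2 d=17/6
  seg 2: a=2 b=-17/6 c=2 d=-5/12
  seg 3: a=1 b=1/6 c=-1/2 d=1/12
S(3/2) = 57/16

Δ: Δ0=6, Δ1=-2, Δ2=-1/2, Δ3=-1/2
row 1: diag=4, rhs=-48; c'=1/4, d'=-12
row 2: denom=6−1·1/4=23/4; d'=(9−1·-12)/(23/4)=84/23
row 3: denom=8−2·8/23=168/23; d'=(0−2·84/23)/(168/23)=-1
back: M3=-1
back: M2=84/23−8/23·-1=4
back: M1=-12−1/4·4=-13
M: M0=0, M1=-13, M2=4, M3=-1, M4=0
seg 0: a=-2, c=M0/2=0, d=(M1−M0)/(6·1)=-13/6, b=Δ0−h0·(2M0+M1)/6=49/6
seg 1: a=4, c=M1/2=-13/2, d=(M2−M1)/(6·1)=17/6, b=Δ1−h1·(2M1+M2)/6=5/3
seg 2: a=2, c=M2/2=2, d=(M3−M2)/(6·2)=-5/12, b=Δ2−h2·(2M2+M3)/6=-17/6
seg 3: a=1, c=M3/2=-1/2, d=(M4−M3)/(6·2)=1/12, b=Δ3−h3·(2M3+M4)/6=1/6
t_q=3/2 → seg 1, τ=1/2; S=4+5/3·τ+-13/2·τ²+17/6·τ³=57/16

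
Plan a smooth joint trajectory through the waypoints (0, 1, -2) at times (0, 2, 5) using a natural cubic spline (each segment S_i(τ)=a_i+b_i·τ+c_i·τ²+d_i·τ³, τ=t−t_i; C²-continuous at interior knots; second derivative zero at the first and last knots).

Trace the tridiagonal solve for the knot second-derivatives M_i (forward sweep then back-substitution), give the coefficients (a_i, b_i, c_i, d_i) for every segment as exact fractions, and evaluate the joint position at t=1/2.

  seg 0: a=0 b=4/5 c=0 d=-3/40
  seg 1: a=1 b=-1/10 c=-9/20 d=1/20
S(1/2) = 25/64

Δ: Δ0=1/2, Δ1=-1
row 1: diag=10, rhs=-9; c'=3/10, d'=-9/10
back: M1=-9/10
M: M0=0, M1=-9/10, M2=0
seg 0: a=0, c=M0/2=0, d=(M1−M0)/(6·2)=-3/40, b=Δ0−h0·(2M0+M1)/6=4/5
seg 1: a=1, c=M1/2=-9/20, d=(M2−M1)/(6·3)=1/20, b=Δ1−h1·(2M1+M2)/6=-1/10
t_q=1/2 → seg 0, τ=1/2; S=0+4/5·τ+0·τ²+-3/40·τ³=25/64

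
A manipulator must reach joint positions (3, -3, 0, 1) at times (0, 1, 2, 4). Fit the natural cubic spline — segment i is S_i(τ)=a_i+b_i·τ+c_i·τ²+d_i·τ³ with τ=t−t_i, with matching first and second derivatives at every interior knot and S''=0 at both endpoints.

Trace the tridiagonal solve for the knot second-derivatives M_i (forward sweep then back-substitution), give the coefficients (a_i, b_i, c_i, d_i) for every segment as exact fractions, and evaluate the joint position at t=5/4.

  seg 0: a=3 b=-389/46 c=0 d=113/46
  seg 1: a=-3 b=-25/23 c=339/46 d=-151/46
  seg 2: a=0 b=175/46 c=-57/23 d=19/46
S(5/4) = -8427/2944

Δ: Δ0=-6, Δ1=3, Δ2=1/2
row 1: diag=4, rhs=54; c'=1/4, d'=27/2
row 2: denom=6−1·1/4=23/4; d'=(-15−1·27/2)/(23/4)=-114/23
back: M2=-114/23
back: M1=27/2−1/4·-114/23=339/23
M: M0=0, M1=339/23, M2=-114/23, M3=0
seg 0: a=3, c=M0/2=0, d=(M1−M0)/(6·1)=113/46, b=Δ0−h0·(2M0+M1)/6=-389/46
seg 1: a=-3, c=M1/2=339/46, d=(M2−M1)/(6·1)=-151/46, b=Δ1−h1·(2M1+M2)/6=-25/23
seg 2: a=0, c=M2/2=-57/23, d=(M3−M2)/(6·2)=19/46, b=Δ2−h2·(2M2+M3)/6=175/46
t_q=5/4 → seg 1, τ=1/4; S=-3+-25/23·τ+339/46·τ²+-151/46·τ³=-8427/2944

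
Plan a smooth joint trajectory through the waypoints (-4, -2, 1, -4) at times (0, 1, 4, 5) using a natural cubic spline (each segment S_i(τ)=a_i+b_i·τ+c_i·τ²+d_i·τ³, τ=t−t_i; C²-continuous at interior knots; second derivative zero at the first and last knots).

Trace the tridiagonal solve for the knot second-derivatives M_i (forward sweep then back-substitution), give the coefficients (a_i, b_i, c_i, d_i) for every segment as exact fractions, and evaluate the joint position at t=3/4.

Δ: Δ0=2, Δ1=1, Δ2=-5
row 1: diag=8, rhs=-6; c'=3/8, d'=-3/4
row 2: denom=8−3·3/8=55/8; d'=(-36−3·-3/4)/(55/8)=-54/11
back: M2=-54/11
back: M1=-3/4−3/8·-54/11=12/11
M: M0=0, M1=12/11, M2=-54/11, M3=0
seg 0: a=-4, c=M0/2=0, d=(M1−M0)/(6·1)=2/11, b=Δ0−h0·(2M0+M1)/6=20/11
seg 1: a=-2, c=M1/2=6/11, d=(M2−M1)/(6·3)=-1/3, b=Δ1−h1·(2M1+M2)/6=26/11
seg 2: a=1, c=M2/2=-27/11, d=(M3−M2)/(6·1)=9/11, b=Δ2−h2·(2M2+M3)/6=-37/11
t_q=3/4 → seg 0, τ=3/4; S=-4+20/11·τ+0·τ²+2/11·τ³=-901/352

  seg 0: a=-4 b=20/11 c=0 d=2/11
  seg 1: a=-2 b=26/11 c=6/11 d=-1/3
  seg 2: a=1 b=-37/11 c=-27/11 d=9/11
S(3/4) = -901/352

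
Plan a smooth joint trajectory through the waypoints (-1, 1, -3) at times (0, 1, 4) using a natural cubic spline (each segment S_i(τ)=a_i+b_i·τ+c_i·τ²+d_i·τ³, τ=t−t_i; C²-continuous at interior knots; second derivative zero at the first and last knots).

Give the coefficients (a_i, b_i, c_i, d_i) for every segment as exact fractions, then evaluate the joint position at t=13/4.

  seg 0: a=-1 b=29/12 c=0 d=-5/12
  seg 1: a=1 b=7/6 c=-5/4 d=5/36
S(13/4) = -287/256

Δ: Δ0=2, Δ1=-4/3
row 1: diag=8, rhs=-20; c'=3/8, d'=-5/2
back: M1=-5/2
M: M0=0, M1=-5/2, M2=0
seg 0: a=-1, c=M0/2=0, d=(M1−M0)/(6·1)=-5/12, b=Δ0−h0·(2M0+M1)/6=29/12
seg 1: a=1, c=M1/2=-5/4, d=(M2−M1)/(6·3)=5/36, b=Δ1−h1·(2M1+M2)/6=7/6
t_q=13/4 → seg 1, τ=9/4; S=1+7/6·τ+-5/4·τ²+5/36·τ³=-287/256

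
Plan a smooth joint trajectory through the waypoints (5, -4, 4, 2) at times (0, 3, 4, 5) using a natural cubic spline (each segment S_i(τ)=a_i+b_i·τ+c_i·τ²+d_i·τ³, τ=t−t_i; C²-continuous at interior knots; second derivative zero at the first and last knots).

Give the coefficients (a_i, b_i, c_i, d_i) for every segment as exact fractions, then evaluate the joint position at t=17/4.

Δ: Δ0=-3, Δ1=8, Δ2=-2
row 1: diag=8, rhs=66; c'=1/8, d'=33/4
row 2: denom=4−1·1/8=31/8; d'=(-60−1·33/4)/(31/8)=-546/31
back: M2=-546/31
back: M1=33/4−1/8·-546/31=324/31
M: M0=0, M1=324/31, M2=-546/31, M3=0
seg 0: a=5, c=M0/2=0, d=(M1−M0)/(6·3)=18/31, b=Δ0−h0·(2M0+M1)/6=-255/31
seg 1: a=-4, c=M1/2=162/31, d=(M2−M1)/(6·1)=-145/31, b=Δ1−h1·(2M1+M2)/6=231/31
seg 2: a=4, c=M2/2=-273/31, d=(M3−M2)/(6·1)=91/31, b=Δ2−h2·(2M2+M3)/6=120/31
t_q=17/4 → seg 2, τ=1/4; S=4+120/31·τ+-273/31·τ²+91/31·τ³=8855/1984

  seg 0: a=5 b=-255/31 c=0 d=18/31
  seg 1: a=-4 b=231/31 c=162/31 d=-145/31
  seg 2: a=4 b=120/31 c=-273/31 d=91/31
S(17/4) = 8855/1984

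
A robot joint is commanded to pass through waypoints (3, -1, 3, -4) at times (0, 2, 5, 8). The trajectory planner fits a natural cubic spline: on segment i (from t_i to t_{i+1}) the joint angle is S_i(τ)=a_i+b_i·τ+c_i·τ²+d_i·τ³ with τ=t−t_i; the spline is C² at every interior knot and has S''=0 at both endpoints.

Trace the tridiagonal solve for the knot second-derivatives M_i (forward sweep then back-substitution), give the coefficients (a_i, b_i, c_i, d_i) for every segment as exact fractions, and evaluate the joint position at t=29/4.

Δ: Δ0=-2, Δ1=4/3, Δ2=-7/3
row 1: diag=10, rhs=20; c'=3/10, d'=2
row 2: denom=12−3·3/10=111/10; d'=(-22−3·2)/(111/10)=-280/111
back: M2=-280/111
back: M1=2−3/10·-280/111=102/37
M: M0=0, M1=102/37, M2=-280/111, M3=0
seg 0: a=3, c=M0/2=0, d=(M1−M0)/(6·2)=17/74, b=Δ0−h0·(2M0+M1)/6=-108/37
seg 1: a=-1, c=M1/2=51/37, d=(M2−M1)/(6·3)=-293/999, b=Δ1−h1·(2M1+M2)/6=-6/37
seg 2: a=3, c=M2/2=-140/111, d=(M3−M2)/(6·3)=140/999, b=Δ2−h2·(2M2+M3)/6=7/37
t_q=29/4 → seg 2, τ=9/4; S=3+7/37·τ+-140/111·τ²+140/999·τ³=-807/592

  seg 0: a=3 b=-108/37 c=0 d=17/74
  seg 1: a=-1 b=-6/37 c=51/37 d=-293/999
  seg 2: a=3 b=7/37 c=-140/111 d=140/999
S(29/4) = -807/592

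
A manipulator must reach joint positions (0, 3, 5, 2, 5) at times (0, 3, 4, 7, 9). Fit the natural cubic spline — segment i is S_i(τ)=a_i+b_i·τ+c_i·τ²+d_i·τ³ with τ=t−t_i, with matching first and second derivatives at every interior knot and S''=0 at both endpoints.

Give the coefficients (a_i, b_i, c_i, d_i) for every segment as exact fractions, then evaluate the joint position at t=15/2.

  seg 0: a=0 b=5/12 c=0 d=7/108
  seg 1: a=3 b=13/6 c=7/12 d=-3/4
  seg 2: a=5 b=13/12 c=-5/3 d=35/108
  seg 3: a=2 b=-1/6 c=5/4 d=-5/24
S(15/2) = 141/64

Δ: Δ0=1, Δ1=2, Δ2=-1, Δ3=3/2
row 1: diag=8, rhs=6; c'=1/8, d'=3/4
row 2: denom=8−1·1/8=63/8; d'=(-18−1·3/4)/(63/8)=-50/21
row 3: denom=10−3·8/21=62/7; d'=(15−3·-50/21)/(62/7)=5/2
back: M3=5/2
back: M2=-50/21−8/21·5/2=-10/3
back: M1=3/4−1/8·-10/3=7/6
M: M0=0, M1=7/6, M2=-10/3, M3=5/2, M4=0
seg 0: a=0, c=M0/2=0, d=(M1−M0)/(6·3)=7/108, b=Δ0−h0·(2M0+M1)/6=5/12
seg 1: a=3, c=M1/2=7/12, d=(M2−M1)/(6·1)=-3/4, b=Δ1−h1·(2M1+M2)/6=13/6
seg 2: a=5, c=M2/2=-5/3, d=(M3−M2)/(6·3)=35/108, b=Δ2−h2·(2M2+M3)/6=13/12
seg 3: a=2, c=M3/2=5/4, d=(M4−M3)/(6·2)=-5/24, b=Δ3−h3·(2M3+M4)/6=-1/6
t_q=15/2 → seg 3, τ=1/2; S=2+-1/6·τ+5/4·τ²+-5/24·τ³=141/64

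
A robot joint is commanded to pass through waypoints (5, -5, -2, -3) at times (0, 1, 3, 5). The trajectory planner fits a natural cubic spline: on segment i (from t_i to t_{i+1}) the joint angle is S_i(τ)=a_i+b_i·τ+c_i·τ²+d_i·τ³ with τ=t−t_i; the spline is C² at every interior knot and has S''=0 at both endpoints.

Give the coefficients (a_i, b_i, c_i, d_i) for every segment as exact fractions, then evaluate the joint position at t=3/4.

Δ: Δ0=-10, Δ1=3/2, Δ2=-1/2
row 1: diag=6, rhs=69; c'=1/3, d'=23/2
row 2: denom=8−2·1/3=22/3; d'=(-12−2·23/2)/(22/3)=-105/22
back: M2=-105/22
back: M1=23/2−1/3·-105/22=144/11
M: M0=0, M1=144/11, M2=-105/22, M3=0
seg 0: a=5, c=M0/2=0, d=(M1−M0)/(6·1)=24/11, b=Δ0−h0·(2M0+M1)/6=-134/11
seg 1: a=-5, c=M1/2=72/11, d=(M2−M1)/(6·2)=-131/88, b=Δ1−h1·(2M1+M2)/6=-62/11
seg 2: a=-2, c=M2/2=-105/44, d=(M3−M2)/(6·2)=35/88, b=Δ2−h2·(2M2+M3)/6=59/22
t_q=3/4 → seg 0, τ=3/4; S=5+-134/11·τ+0·τ²+24/11·τ³=-283/88

  seg 0: a=5 b=-134/11 c=0 d=24/11
  seg 1: a=-5 b=-62/11 c=72/11 d=-131/88
  seg 2: a=-2 b=59/22 c=-105/44 d=35/88
S(3/4) = -283/88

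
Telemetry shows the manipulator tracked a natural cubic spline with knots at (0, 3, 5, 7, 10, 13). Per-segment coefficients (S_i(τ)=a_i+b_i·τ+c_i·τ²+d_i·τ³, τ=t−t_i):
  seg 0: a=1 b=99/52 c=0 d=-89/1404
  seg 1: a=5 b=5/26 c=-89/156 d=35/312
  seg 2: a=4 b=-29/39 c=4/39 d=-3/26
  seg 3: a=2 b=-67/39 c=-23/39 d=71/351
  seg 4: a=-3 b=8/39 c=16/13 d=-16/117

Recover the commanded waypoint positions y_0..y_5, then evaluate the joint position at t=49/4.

y_0 = S_0(0) = a_0 = 1
y_1 = S_1(0) = a_1 = 5
y_2 = S_2(0) = a_2 = 4
y_3 = S_3(0) = a_3 = 2
y_4 = S_4(0) = a_4 = -3
y_5 = S_4(3) = 5
t_q=49/4 is in segment 4 (τ=9/4); S_4(τ)=111/52

y_0=1 y_1=5 y_2=4 y_3=2 y_4=-3 y_5=5
S(49/4) = 111/52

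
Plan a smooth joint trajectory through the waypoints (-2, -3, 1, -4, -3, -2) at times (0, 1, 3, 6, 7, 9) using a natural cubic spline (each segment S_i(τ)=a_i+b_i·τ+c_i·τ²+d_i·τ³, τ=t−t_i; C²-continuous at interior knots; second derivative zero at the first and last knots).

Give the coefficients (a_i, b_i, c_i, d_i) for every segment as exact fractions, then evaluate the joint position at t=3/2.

Δ: Δ0=-1, Δ1=2, Δ2=-5/3, Δ3=1, Δ4=1/2
row 1: diag=6, rhs=18; c'=1/3, d'=3
row 2: denom=10−2·1/3=28/3; d'=(-22−2·3)/(28/3)=-3
row 3: denom=8−3·9/28=197/28; d'=(16−3·-3)/(197/28)=700/197
row 4: denom=6−1·28/197=1154/197; d'=(-3−1·700/197)/(1154/197)=-1291/1154
back: M4=-1291/1154
back: M3=700/197−28/197·-1291/1154=2142/577
back: M2=-3−9/28·2142/577=-4839/1154
back: M1=3−1/3·-4839/1154=5075/1154
M: M0=0, M1=5075/1154, M2=-4839/1154, M3=2142/577, M4=-1291/1154, M5=0
seg 0: a=-2, c=M0/2=0, d=(M1−M0)/(6·1)=5075/6924, b=Δ0−h0·(2M0+M1)/6=-11999/6924
seg 1: a=-3, c=M1/2=5075/2308, d=(M2−M1)/(6·2)=-4957/6924, b=Δ1−h1·(2M1+M2)/6=1613/3462
seg 2: a=1, c=M2/2=-4839/2308, d=(M3−M2)/(6·3)=3041/6924, b=Δ2−h2·(2M2+M3)/6=2321/3462
seg 3: a=-4, c=M3/2=1071/577, d=(M4−M3)/(6·1)=-5575/6924, b=Δ3−h3·(2M3+M4)/6=-353/6924
seg 4: a=-3, c=M4/2=-1291/2308, d=(M5−M4)/(6·2)=1291/13848, b=Δ4−h4·(2M4+M5)/6=4313/3462
t_q=3/2 → seg 1, τ=1/2; S=-3+1613/3462·τ+5075/2308·τ²+-4957/6924·τ³=-42593/18464

  seg 0: a=-2 b=-11999/6924 c=0 d=5075/6924
  seg 1: a=-3 b=1613/3462 c=5075/2308 d=-4957/6924
  seg 2: a=1 b=2321/3462 c=-4839/2308 d=3041/6924
  seg 3: a=-4 b=-353/6924 c=1071/577 d=-5575/6924
  seg 4: a=-3 b=4313/3462 c=-1291/2308 d=1291/13848
S(3/2) = -42593/18464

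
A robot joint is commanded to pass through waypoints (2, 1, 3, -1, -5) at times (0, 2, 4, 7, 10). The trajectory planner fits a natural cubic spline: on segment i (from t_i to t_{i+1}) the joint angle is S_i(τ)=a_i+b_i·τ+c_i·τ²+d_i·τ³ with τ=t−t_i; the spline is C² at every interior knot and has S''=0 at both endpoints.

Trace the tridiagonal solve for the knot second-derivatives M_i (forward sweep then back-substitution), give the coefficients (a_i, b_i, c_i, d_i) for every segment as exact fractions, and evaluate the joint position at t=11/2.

  seg 0: a=2 b=-173/168 c=0 d=89/672
  seg 1: a=1 b=47/84 c=89/112 d=-193/672
  seg 2: a=3 b=7/24 c=-13/14 d=65/504
  seg 3: a=-1 b=-151/84 c=13/56 d=-13/504
S(11/2) = 799/448

Δ: Δ0=-1/2, Δ1=1, Δ2=-4/3, Δ3=-4/3
row 1: diag=8, rhs=9; c'=1/4, d'=9/8
row 2: denom=10−2·1/4=19/2; d'=(-14−2·9/8)/(19/2)=-65/38
row 3: denom=12−3·6/19=210/19; d'=(0−3·-65/38)/(210/19)=13/28
back: M3=13/28
back: M2=-65/38−6/19·13/28=-13/7
back: M1=9/8−1/4·-13/7=89/56
M: M0=0, M1=89/56, M2=-13/7, M3=13/28, M4=0
seg 0: a=2, c=M0/2=0, d=(M1−M0)/(6·2)=89/672, b=Δ0−h0·(2M0+M1)/6=-173/168
seg 1: a=1, c=M1/2=89/112, d=(M2−M1)/(6·2)=-193/672, b=Δ1−h1·(2M1+M2)/6=47/84
seg 2: a=3, c=M2/2=-13/14, d=(M3−M2)/(6·3)=65/504, b=Δ2−h2·(2M2+M3)/6=7/24
seg 3: a=-1, c=M3/2=13/56, d=(M4−M3)/(6·3)=-13/504, b=Δ3−h3·(2M3+M4)/6=-151/84
t_q=11/2 → seg 2, τ=3/2; S=3+7/24·τ+-13/14·τ²+65/504·τ³=799/448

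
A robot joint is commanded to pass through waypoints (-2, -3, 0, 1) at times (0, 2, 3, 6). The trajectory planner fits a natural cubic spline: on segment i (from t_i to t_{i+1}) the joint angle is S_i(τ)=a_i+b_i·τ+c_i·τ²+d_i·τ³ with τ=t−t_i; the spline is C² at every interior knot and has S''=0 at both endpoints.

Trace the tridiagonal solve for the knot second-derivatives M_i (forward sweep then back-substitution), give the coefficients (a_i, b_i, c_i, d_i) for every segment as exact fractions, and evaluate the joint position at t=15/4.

Δ: Δ0=-1/2, Δ1=3, Δ2=1/3
row 1: diag=6, rhs=21; c'=1/6, d'=7/2
row 2: denom=8−1·1/6=47/6; d'=(-16−1·7/2)/(47/6)=-117/47
back: M2=-117/47
back: M1=7/2−1/6·-117/47=184/47
M: M0=0, M1=184/47, M2=-117/47, M3=0
seg 0: a=-2, c=M0/2=0, d=(M1−M0)/(6·2)=46/141, b=Δ0−h0·(2M0+M1)/6=-509/282
seg 1: a=-3, c=M1/2=92/47, d=(M2−M1)/(6·1)=-301/282, b=Δ1−h1·(2M1+M2)/6=595/282
seg 2: a=0, c=M2/2=-117/94, d=(M3−M2)/(6·3)=13/94, b=Δ2−h2·(2M2+M3)/6=398/141
t_q=15/4 → seg 2, τ=3/4; S=0+398/141·τ+-117/94·τ²+13/94·τ³=8875/6016

  seg 0: a=-2 b=-509/282 c=0 d=46/141
  seg 1: a=-3 b=595/282 c=92/47 d=-301/282
  seg 2: a=0 b=398/141 c=-117/94 d=13/94
S(15/4) = 8875/6016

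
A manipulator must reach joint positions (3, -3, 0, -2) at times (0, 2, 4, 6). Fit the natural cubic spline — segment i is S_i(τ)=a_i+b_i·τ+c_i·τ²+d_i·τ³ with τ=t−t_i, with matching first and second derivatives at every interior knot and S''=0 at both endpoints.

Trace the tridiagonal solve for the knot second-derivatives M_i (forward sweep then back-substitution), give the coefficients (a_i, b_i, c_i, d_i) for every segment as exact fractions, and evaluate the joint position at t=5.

  seg 0: a=3 b=-131/30 c=0 d=41/120
  seg 1: a=-3 b=-4/15 c=41/20 d=-7/12
  seg 2: a=0 b=14/15 c=-29/20 d=29/120
S(5) = -11/40

Δ: Δ0=-3, Δ1=3/2, Δ2=-1
row 1: diag=8, rhs=27; c'=1/4, d'=27/8
row 2: denom=8−2·1/4=15/2; d'=(-15−2·27/8)/(15/2)=-29/10
back: M2=-29/10
back: M1=27/8−1/4·-29/10=41/10
M: M0=0, M1=41/10, M2=-29/10, M3=0
seg 0: a=3, c=M0/2=0, d=(M1−M0)/(6·2)=41/120, b=Δ0−h0·(2M0+M1)/6=-131/30
seg 1: a=-3, c=M1/2=41/20, d=(M2−M1)/(6·2)=-7/12, b=Δ1−h1·(2M1+M2)/6=-4/15
seg 2: a=0, c=M2/2=-29/20, d=(M3−M2)/(6·2)=29/120, b=Δ2−h2·(2M2+M3)/6=14/15
t_q=5 → seg 2, τ=1; S=0+14/15·τ+-29/20·τ²+29/120·τ³=-11/40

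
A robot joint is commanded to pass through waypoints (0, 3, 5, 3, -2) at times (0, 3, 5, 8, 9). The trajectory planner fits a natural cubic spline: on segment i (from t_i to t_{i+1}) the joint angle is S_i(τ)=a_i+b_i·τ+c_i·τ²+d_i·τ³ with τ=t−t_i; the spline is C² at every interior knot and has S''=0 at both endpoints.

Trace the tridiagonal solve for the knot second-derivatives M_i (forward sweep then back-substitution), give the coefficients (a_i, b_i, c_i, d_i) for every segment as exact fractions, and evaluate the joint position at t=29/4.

  seg 0: a=0 b=338/339 c=0 d=1/3051
  seg 1: a=3 b=341/339 c=1/339 d=-1/339
  seg 2: a=5 b=111/113 c=-5/339 d=-544/3051
  seg 3: a=3 b=-443/113 c=-183/113 d=61/113
S(29/4) = 9229/1808

Δ: Δ0=1, Δ1=1, Δ2=-2/3, Δ3=-5
row 1: diag=10, rhs=0; c'=1/5, d'=0
row 2: denom=10−2·1/5=48/5; d'=(-10−2·0)/(48/5)=-25/24
row 3: denom=8−3·5/16=113/16; d'=(-26−3·-25/24)/(113/16)=-366/113
back: M3=-366/113
back: M2=-25/24−5/16·-366/113=-10/339
back: M1=0−1/5·-10/339=2/339
M: M0=0, M1=2/339, M2=-10/339, M3=-366/113, M4=0
seg 0: a=0, c=M0/2=0, d=(M1−M0)/(6·3)=1/3051, b=Δ0−h0·(2M0+M1)/6=338/339
seg 1: a=3, c=M1/2=1/339, d=(M2−M1)/(6·2)=-1/339, b=Δ1−h1·(2M1+M2)/6=341/339
seg 2: a=5, c=M2/2=-5/339, d=(M3−M2)/(6·3)=-544/3051, b=Δ2−h2·(2M2+M3)/6=111/113
seg 3: a=3, c=M3/2=-183/113, d=(M4−M3)/(6·1)=61/113, b=Δ3−h3·(2M3+M4)/6=-443/113
t_q=29/4 → seg 2, τ=9/4; S=5+111/113·τ+-5/339·τ²+-544/3051·τ³=9229/1808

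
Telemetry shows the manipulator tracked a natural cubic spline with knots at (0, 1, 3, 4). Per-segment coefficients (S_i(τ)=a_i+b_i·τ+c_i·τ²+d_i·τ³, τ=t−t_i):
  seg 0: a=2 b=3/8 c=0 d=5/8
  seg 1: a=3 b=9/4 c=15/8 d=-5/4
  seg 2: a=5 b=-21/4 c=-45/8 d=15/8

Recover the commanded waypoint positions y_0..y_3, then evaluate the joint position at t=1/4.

y_0 = S_0(0) = a_0 = 2
y_1 = S_1(0) = a_1 = 3
y_2 = S_2(0) = a_2 = 5
y_3 = S_2(1) = -4
t_q=1/4 is in segment 0 (τ=1/4); S_0(τ)=1077/512

y_0=2 y_1=3 y_2=5 y_3=-4
S(1/4) = 1077/512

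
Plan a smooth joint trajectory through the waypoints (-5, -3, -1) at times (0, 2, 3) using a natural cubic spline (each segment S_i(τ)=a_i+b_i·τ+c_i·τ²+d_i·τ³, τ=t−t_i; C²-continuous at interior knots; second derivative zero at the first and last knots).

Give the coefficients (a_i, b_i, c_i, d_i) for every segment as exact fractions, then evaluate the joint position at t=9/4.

Δ: Δ0=1, Δ1=2
row 1: diag=6, rhs=6; c'=1/6, d'=1
back: M1=1
M: M0=0, M1=1, M2=0
seg 0: a=-5, c=M0/2=0, d=(M1−M0)/(6·2)=1/12, b=Δ0−h0·(2M0+M1)/6=2/3
seg 1: a=-3, c=M1/2=1/2, d=(M2−M1)/(6·1)=-1/6, b=Δ1−h1·(2M1+M2)/6=5/3
t_q=9/4 → seg 1, τ=1/4; S=-3+5/3·τ+1/2·τ²+-1/6·τ³=-327/128

  seg 0: a=-5 b=2/3 c=0 d=1/12
  seg 1: a=-3 b=5/3 c=1/2 d=-1/6
S(9/4) = -327/128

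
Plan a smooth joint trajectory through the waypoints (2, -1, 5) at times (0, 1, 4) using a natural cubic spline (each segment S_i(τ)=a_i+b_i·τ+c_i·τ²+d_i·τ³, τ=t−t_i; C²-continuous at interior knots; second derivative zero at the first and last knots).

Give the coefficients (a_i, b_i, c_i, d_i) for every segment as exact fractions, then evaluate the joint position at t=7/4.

Δ: Δ0=-3, Δ1=2
row 1: diag=8, rhs=30; c'=3/8, d'=15/4
back: M1=15/4
M: M0=0, M1=15/4, M2=0
seg 0: a=2, c=M0/2=0, d=(M1−M0)/(6·1)=5/8, b=Δ0−h0·(2M0+M1)/6=-29/8
seg 1: a=-1, c=M1/2=15/8, d=(M2−M1)/(6·3)=-5/24, b=Δ1−h1·(2M1+M2)/6=-7/4
t_q=7/4 → seg 1, τ=3/4; S=-1+-7/4·τ+15/8·τ²+-5/24·τ³=-689/512

  seg 0: a=2 b=-29/8 c=0 d=5/8
  seg 1: a=-1 b=-7/4 c=15/8 d=-5/24
S(7/4) = -689/512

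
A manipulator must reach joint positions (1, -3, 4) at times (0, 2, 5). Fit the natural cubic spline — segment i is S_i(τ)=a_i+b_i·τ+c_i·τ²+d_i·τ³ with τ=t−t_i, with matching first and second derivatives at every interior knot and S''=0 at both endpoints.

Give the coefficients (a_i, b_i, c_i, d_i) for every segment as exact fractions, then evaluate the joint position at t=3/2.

Δ: Δ0=-2, Δ1=7/3
row 1: diag=10, rhs=26; c'=3/10, d'=13/5
back: M1=13/5
M: M0=0, M1=13/5, M2=0
seg 0: a=1, c=M0/2=0, d=(M1−M0)/(6·2)=13/60, b=Δ0−h0·(2M0+M1)/6=-43/15
seg 1: a=-3, c=M1/2=13/10, d=(M2−M1)/(6·3)=-13/90, b=Δ1−h1·(2M1+M2)/6=-4/15
t_q=3/2 → seg 0, τ=3/2; S=1+-43/15·τ+0·τ²+13/60·τ³=-411/160

  seg 0: a=1 b=-43/15 c=0 d=13/60
  seg 1: a=-3 b=-4/15 c=13/10 d=-13/90
S(3/2) = -411/160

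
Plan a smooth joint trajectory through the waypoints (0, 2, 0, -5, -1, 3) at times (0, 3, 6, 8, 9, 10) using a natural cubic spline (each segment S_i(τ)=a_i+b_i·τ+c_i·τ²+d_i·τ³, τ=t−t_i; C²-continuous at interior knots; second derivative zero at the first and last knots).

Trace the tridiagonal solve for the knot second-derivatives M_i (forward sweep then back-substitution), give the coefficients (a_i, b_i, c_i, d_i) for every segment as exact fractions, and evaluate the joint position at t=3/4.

  seg 0: a=0 b=1055/1574 c=0 d=-17/42498
  seg 1: a=2 b=519/787 c=-17/4722 d=-6211/42498
  seg 2: a=0 b=-5207/1574 c=-1038/787 d=678/787
  seg 3: a=-5 b=2761/1574 c=3030/787 d=-2525/1574
  seg 4: a=-1 b=3653/787 c=-1515/1574 d=505/1574
S(3/4) = 50623/100736

Δ: Δ0=2/3, Δ1=-2/3, Δ2=-5/2, Δ3=4, Δ4=4
row 1: diag=12, rhs=-8; c'=1/4, d'=-2/3
row 2: denom=10−3·1/4=37/4; d'=(-11−3·-2/3)/(37/4)=-36/37
row 3: denom=6−2·8/37=206/37; d'=(39−2·-36/37)/(206/37)=1515/206
row 4: denom=4−1·37/206=787/206; d'=(0−1·1515/206)/(787/206)=-1515/787
back: M4=-1515/787
back: M3=1515/206−37/206·-1515/787=6060/787
back: M2=-36/37−8/37·6060/787=-2076/787
back: M1=-2/3−1/4·-2076/787=-17/2361
M: M0=0, M1=-17/2361, M2=-2076/787, M3=6060/787, M4=-1515/787, M5=0
seg 0: a=0, c=M0/2=0, d=(M1−M0)/(6·3)=-17/42498, b=Δ0−h0·(2M0+M1)/6=1055/1574
seg 1: a=2, c=M1/2=-17/4722, d=(M2−M1)/(6·3)=-6211/42498, b=Δ1−h1·(2M1+M2)/6=519/787
seg 2: a=0, c=M2/2=-1038/787, d=(M3−M2)/(6·2)=678/787, b=Δ2−h2·(2M2+M3)/6=-5207/1574
seg 3: a=-5, c=M3/2=3030/787, d=(M4−M3)/(6·1)=-2525/1574, b=Δ3−h3·(2M3+M4)/6=2761/1574
seg 4: a=-1, c=M4/2=-1515/1574, d=(M5−M4)/(6·1)=505/1574, b=Δ4−h4·(2M4+M5)/6=3653/787
t_q=3/4 → seg 0, τ=3/4; S=0+1055/1574·τ+0·τ²+-17/42498·τ³=50623/100736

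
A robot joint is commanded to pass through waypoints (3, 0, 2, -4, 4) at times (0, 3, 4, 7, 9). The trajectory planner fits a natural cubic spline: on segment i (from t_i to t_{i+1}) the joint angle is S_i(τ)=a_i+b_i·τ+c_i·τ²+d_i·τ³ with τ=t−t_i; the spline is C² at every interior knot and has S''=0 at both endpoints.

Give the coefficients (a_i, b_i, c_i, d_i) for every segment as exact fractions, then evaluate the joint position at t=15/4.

  seg 0: a=3 b=-457/186 c=0 d=271/1674
  seg 1: a=0 b=178/93 c=271/186 d=-85/62
  seg 2: a=2 b=133/186 c=-247/93 d=977/1674
  seg 3: a=-4 b=50/93 c=161/62 d=-161/372
S(15/4) = 6653/3968

Δ: Δ0=-1, Δ1=2, Δ2=-2, Δ3=4
row 1: diag=8, rhs=18; c'=1/8, d'=9/4
row 2: denom=8−1·1/8=63/8; d'=(-24−1·9/4)/(63/8)=-10/3
row 3: denom=10−3·8/21=62/7; d'=(36−3·-10/3)/(62/7)=161/31
back: M3=161/31
back: M2=-10/3−8/21·161/31=-494/93
back: M1=9/4−1/8·-494/93=271/93
M: M0=0, M1=271/93, M2=-494/93, M3=161/31, M4=0
seg 0: a=3, c=M0/2=0, d=(M1−M0)/(6·3)=271/1674, b=Δ0−h0·(2M0+M1)/6=-457/186
seg 1: a=0, c=M1/2=271/186, d=(M2−M1)/(6·1)=-85/62, b=Δ1−h1·(2M1+M2)/6=178/93
seg 2: a=2, c=M2/2=-247/93, d=(M3−M2)/(6·3)=977/1674, b=Δ2−h2·(2M2+M3)/6=133/186
seg 3: a=-4, c=M3/2=161/62, d=(M4−M3)/(6·2)=-161/372, b=Δ3−h3·(2M3+M4)/6=50/93
t_q=15/4 → seg 1, τ=3/4; S=0+178/93·τ+271/186·τ²+-85/62·τ³=6653/3968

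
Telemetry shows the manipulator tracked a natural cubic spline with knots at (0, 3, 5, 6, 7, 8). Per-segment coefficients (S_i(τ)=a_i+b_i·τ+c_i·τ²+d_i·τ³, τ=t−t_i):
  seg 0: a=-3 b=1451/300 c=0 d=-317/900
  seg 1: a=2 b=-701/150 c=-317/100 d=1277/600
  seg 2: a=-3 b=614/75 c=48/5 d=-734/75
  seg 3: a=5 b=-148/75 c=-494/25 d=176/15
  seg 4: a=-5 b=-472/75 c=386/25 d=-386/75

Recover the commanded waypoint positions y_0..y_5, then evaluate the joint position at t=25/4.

y_0=-3 y_1=2 y_2=-3 y_3=5 y_4=-5 y_5=-1
S(25/4) = 691/200

y_0 = S_0(0) = a_0 = -3
y_1 = S_1(0) = a_1 = 2
y_2 = S_2(0) = a_2 = -3
y_3 = S_3(0) = a_3 = 5
y_4 = S_4(0) = a_4 = -5
y_5 = S_4(1) = -1
t_q=25/4 is in segment 3 (τ=1/4); S_3(τ)=691/200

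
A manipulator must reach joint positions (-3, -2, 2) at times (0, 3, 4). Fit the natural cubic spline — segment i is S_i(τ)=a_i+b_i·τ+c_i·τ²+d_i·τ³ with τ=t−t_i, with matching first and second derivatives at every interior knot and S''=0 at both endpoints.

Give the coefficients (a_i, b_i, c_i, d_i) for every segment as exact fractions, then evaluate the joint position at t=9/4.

  seg 0: a=-3 b=-25/24 c=0 d=11/72
  seg 1: a=-2 b=37/12 c=11/8 d=-11/24
S(9/4) = -1845/512

Δ: Δ0=1/3, Δ1=4
row 1: diag=8, rhs=22; c'=1/8, d'=11/4
back: M1=11/4
M: M0=0, M1=11/4, M2=0
seg 0: a=-3, c=M0/2=0, d=(M1−M0)/(6·3)=11/72, b=Δ0−h0·(2M0+M1)/6=-25/24
seg 1: a=-2, c=M1/2=11/8, d=(M2−M1)/(6·1)=-11/24, b=Δ1−h1·(2M1+M2)/6=37/12
t_q=9/4 → seg 0, τ=9/4; S=-3+-25/24·τ+0·τ²+11/72·τ³=-1845/512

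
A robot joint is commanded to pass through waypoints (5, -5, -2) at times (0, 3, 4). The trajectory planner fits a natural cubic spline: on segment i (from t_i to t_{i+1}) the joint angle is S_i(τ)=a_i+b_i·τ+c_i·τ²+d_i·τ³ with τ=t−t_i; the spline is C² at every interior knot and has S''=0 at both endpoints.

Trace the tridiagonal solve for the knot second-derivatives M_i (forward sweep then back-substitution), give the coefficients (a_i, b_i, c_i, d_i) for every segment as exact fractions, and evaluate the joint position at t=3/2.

  seg 0: a=5 b=-137/24 c=0 d=19/72
  seg 1: a=-5 b=17/12 c=19/8 d=-19/24
S(3/2) = -171/64

Δ: Δ0=-10/3, Δ1=3
row 1: diag=8, rhs=38; c'=1/8, d'=19/4
back: M1=19/4
M: M0=0, M1=19/4, M2=0
seg 0: a=5, c=M0/2=0, d=(M1−M0)/(6·3)=19/72, b=Δ0−h0·(2M0+M1)/6=-137/24
seg 1: a=-5, c=M1/2=19/8, d=(M2−M1)/(6·1)=-19/24, b=Δ1−h1·(2M1+M2)/6=17/12
t_q=3/2 → seg 0, τ=3/2; S=5+-137/24·τ+0·τ²+19/72·τ³=-171/64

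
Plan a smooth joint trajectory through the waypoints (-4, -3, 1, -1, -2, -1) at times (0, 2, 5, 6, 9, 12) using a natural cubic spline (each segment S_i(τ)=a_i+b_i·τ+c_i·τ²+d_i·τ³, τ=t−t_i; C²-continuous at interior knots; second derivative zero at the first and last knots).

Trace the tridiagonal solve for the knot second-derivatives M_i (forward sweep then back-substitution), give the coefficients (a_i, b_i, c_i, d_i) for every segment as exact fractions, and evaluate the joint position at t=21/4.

  seg 0: a=-4 b=9/1346 c=0 d=83/673
  seg 1: a=-3 b=2001/1346 c=498/673 d=-9583/36342
  seg 2: a=1 b=-803/673 c=-6595/4038 d=3337/4038
  seg 3: a=-1 b=-7997/4038 c=1708/2019 d=-1199/12114
  seg 4: a=-2 b=854/2019 c=-181/4038 d=181/36342
S(21/4) = 52767/86144

Δ: Δ0=1/2, Δ1=4/3, Δ2=-2, Δ3=-1/3, Δ4=1/3
row 1: diag=10, rhs=5; c'=3/10, d'=1/2
row 2: denom=8−3·3/10=71/10; d'=(-20−3·1/2)/(71/10)=-215/71
row 3: denom=8−1·10/71=558/71; d'=(10−1·-215/71)/(558/71)=925/558
row 4: denom=12−3·71/186=673/62; d'=(4−3·925/558)/(673/62)=-181/2019
back: M4=-181/2019
back: M3=925/558−71/186·-181/2019=3416/2019
back: M2=-215/71−10/71·3416/2019=-6595/2019
back: M1=1/2−3/10·-6595/2019=996/673
M: M0=0, M1=996/673, M2=-6595/2019, M3=3416/2019, M4=-181/2019, M5=0
seg 0: a=-4, c=M0/2=0, d=(M1−M0)/(6·2)=83/673, b=Δ0−h0·(2M0+M1)/6=9/1346
seg 1: a=-3, c=M1/2=498/673, d=(M2−M1)/(6·3)=-9583/36342, b=Δ1−h1·(2M1+M2)/6=2001/1346
seg 2: a=1, c=M2/2=-6595/4038, d=(M3−M2)/(6·1)=3337/4038, b=Δ2−h2·(2M2+M3)/6=-803/673
seg 3: a=-1, c=M3/2=1708/2019, d=(M4−M3)/(6·3)=-1199/12114, b=Δ3−h3·(2M3+M4)/6=-7997/4038
seg 4: a=-2, c=M4/2=-181/4038, d=(M5−M4)/(6·3)=181/36342, b=Δ4−h4·(2M4+M5)/6=854/2019
t_q=21/4 → seg 2, τ=1/4; S=1+-803/673·τ+-6595/4038·τ²+3337/4038·τ³=52767/86144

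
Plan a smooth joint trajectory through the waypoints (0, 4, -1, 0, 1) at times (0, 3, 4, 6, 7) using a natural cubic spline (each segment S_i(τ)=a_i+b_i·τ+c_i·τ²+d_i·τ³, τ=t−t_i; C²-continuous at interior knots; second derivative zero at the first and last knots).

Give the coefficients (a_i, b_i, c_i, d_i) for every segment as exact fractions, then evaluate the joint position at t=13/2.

  seg 0: a=0 b=1556/375 c=0 d=-352/1125
  seg 1: a=4 b=-1612/375 c=-352/125 d=793/375
  seg 2: a=-1 b=-269/75 c=441/125 d=-2227/3000
  seg 3: a=0 b=1213/750 c=-463/500 d=463/1500
S(13/2) = 2463/4000

Δ: Δ0=4/3, Δ1=-5, Δ2=1/2, Δ3=1
row 1: diag=8, rhs=-38; c'=1/8, d'=-19/4
row 2: denom=6−1·1/8=47/8; d'=(33−1·-19/4)/(47/8)=302/47
row 3: denom=6−2·16/47=250/47; d'=(3−2·302/47)/(250/47)=-463/250
back: M3=-463/250
back: M2=302/47−16/47·-463/250=882/125
back: M1=-19/4−1/8·882/125=-704/125
M: M0=0, M1=-704/125, M2=882/125, M3=-463/250, M4=0
seg 0: a=0, c=M0/2=0, d=(M1−M0)/(6·3)=-352/1125, b=Δ0−h0·(2M0+M1)/6=1556/375
seg 1: a=4, c=M1/2=-352/125, d=(M2−M1)/(6·1)=793/375, b=Δ1−h1·(2M1+M2)/6=-1612/375
seg 2: a=-1, c=M2/2=441/125, d=(M3−M2)/(6·2)=-2227/3000, b=Δ2−h2·(2M2+M3)/6=-269/75
seg 3: a=0, c=M3/2=-463/500, d=(M4−M3)/(6·1)=463/1500, b=Δ3−h3·(2M3+M4)/6=1213/750
t_q=13/2 → seg 3, τ=1/2; S=0+1213/750·τ+-463/500·τ²+463/1500·τ³=2463/4000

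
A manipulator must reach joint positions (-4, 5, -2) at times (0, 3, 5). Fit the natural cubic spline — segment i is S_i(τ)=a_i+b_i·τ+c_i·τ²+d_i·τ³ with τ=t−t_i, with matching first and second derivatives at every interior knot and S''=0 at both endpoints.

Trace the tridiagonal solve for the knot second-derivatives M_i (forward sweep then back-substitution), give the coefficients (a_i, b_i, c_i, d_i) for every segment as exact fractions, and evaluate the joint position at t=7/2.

Δ: Δ0=3, Δ1=-7/2
row 1: diag=10, rhs=-39; c'=1/5, d'=-39/10
back: M1=-39/10
M: M0=0, M1=-39/10, M2=0
seg 0: a=-4, c=M0/2=0, d=(M1−M0)/(6·3)=-13/60, b=Δ0−h0·(2M0+M1)/6=99/20
seg 1: a=5, c=M1/2=-39/20, d=(M2−M1)/(6·2)=13/40, b=Δ1−h1·(2M1+M2)/6=-9/10
t_q=7/2 → seg 1, τ=1/2; S=5+-9/10·τ+-39/20·τ²+13/40·τ³=1313/320

  seg 0: a=-4 b=99/20 c=0 d=-13/60
  seg 1: a=5 b=-9/10 c=-39/20 d=13/40
S(7/2) = 1313/320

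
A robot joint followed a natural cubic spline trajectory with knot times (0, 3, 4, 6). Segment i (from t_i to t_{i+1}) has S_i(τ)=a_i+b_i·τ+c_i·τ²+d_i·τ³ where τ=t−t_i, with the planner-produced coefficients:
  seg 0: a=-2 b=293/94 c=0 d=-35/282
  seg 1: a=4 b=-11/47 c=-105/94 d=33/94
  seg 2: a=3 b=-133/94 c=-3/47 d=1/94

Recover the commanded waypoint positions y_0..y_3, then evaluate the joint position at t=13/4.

y_0=-2 y_1=4 y_2=3 y_3=0
S(13/4) = 23325/6016

y_0 = S_0(0) = a_0 = -2
y_1 = S_1(0) = a_1 = 4
y_2 = S_2(0) = a_2 = 3
y_3 = S_2(2) = 0
t_q=13/4 is in segment 1 (τ=1/4); S_1(τ)=23325/6016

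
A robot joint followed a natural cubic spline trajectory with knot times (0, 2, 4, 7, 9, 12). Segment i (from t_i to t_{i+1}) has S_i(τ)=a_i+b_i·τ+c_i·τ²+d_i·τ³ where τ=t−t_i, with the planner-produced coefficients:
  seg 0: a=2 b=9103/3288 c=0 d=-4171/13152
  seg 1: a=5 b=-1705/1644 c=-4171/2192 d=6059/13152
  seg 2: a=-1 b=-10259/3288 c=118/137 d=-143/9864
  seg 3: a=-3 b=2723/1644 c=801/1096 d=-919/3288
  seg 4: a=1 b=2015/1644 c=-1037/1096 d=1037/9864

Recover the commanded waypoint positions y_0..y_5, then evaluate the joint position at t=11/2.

y_0 = S_0(0) = a_0 = 2
y_1 = S_1(0) = a_1 = 5
y_2 = S_2(0) = a_2 = -1
y_3 = S_3(0) = a_3 = -3
y_4 = S_4(0) = a_4 = 1
y_5 = S_4(3) = -1
t_q=11/2 is in segment 2 (τ=3/2); S_2(τ)=-33241/8768

y_0=2 y_1=5 y_2=-1 y_3=-3 y_4=1 y_5=-1
S(11/2) = -33241/8768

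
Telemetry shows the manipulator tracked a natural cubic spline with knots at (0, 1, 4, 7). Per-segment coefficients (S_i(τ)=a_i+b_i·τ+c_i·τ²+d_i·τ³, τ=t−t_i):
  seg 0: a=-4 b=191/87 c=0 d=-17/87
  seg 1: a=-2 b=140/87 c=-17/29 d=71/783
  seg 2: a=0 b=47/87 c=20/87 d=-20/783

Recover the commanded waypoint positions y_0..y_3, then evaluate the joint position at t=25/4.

y_0=-4 y_1=-2 y_2=0 y_3=3
S(25/4) = 969/464

y_0 = S_0(0) = a_0 = -4
y_1 = S_1(0) = a_1 = -2
y_2 = S_2(0) = a_2 = 0
y_3 = S_2(3) = 3
t_q=25/4 is in segment 2 (τ=9/4); S_2(τ)=969/464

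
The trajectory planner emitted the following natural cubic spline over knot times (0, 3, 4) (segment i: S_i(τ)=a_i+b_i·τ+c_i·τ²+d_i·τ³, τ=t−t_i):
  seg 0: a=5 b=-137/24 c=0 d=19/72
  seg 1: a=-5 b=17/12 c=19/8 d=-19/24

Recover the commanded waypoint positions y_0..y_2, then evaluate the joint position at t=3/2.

y_0=5 y_1=-5 y_2=-2
S(3/2) = -171/64

y_0 = S_0(0) = a_0 = 5
y_1 = S_1(0) = a_1 = -5
y_2 = S_1(1) = -2
t_q=3/2 is in segment 0 (τ=3/2); S_0(τ)=-171/64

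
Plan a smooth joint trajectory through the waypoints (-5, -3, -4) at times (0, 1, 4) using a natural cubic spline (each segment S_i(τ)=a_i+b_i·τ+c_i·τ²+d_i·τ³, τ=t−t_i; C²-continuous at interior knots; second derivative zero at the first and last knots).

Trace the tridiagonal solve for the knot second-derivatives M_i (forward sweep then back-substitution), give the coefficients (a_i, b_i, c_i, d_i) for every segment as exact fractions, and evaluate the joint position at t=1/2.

  seg 0: a=-5 b=55/24 c=0 d=-7/24
  seg 1: a=-3 b=17/12 c=-7/8 d=7/72
S(1/2) = -249/64

Δ: Δ0=2, Δ1=-1/3
row 1: diag=8, rhs=-14; c'=3/8, d'=-7/4
back: M1=-7/4
M: M0=0, M1=-7/4, M2=0
seg 0: a=-5, c=M0/2=0, d=(M1−M0)/(6·1)=-7/24, b=Δ0−h0·(2M0+M1)/6=55/24
seg 1: a=-3, c=M1/2=-7/8, d=(M2−M1)/(6·3)=7/72, b=Δ1−h1·(2M1+M2)/6=17/12
t_q=1/2 → seg 0, τ=1/2; S=-5+55/24·τ+0·τ²+-7/24·τ³=-249/64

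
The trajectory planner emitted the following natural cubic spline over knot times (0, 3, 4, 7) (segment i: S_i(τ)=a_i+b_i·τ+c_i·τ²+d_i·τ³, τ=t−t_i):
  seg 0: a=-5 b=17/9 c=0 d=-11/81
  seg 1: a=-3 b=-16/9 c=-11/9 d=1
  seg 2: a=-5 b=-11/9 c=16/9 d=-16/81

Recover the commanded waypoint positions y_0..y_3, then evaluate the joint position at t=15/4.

y_0=-5 y_1=-3 y_2=-5 y_3=2
S(15/4) = -883/192

y_0 = S_0(0) = a_0 = -5
y_1 = S_1(0) = a_1 = -3
y_2 = S_2(0) = a_2 = -5
y_3 = S_2(3) = 2
t_q=15/4 is in segment 1 (τ=3/4); S_1(τ)=-883/192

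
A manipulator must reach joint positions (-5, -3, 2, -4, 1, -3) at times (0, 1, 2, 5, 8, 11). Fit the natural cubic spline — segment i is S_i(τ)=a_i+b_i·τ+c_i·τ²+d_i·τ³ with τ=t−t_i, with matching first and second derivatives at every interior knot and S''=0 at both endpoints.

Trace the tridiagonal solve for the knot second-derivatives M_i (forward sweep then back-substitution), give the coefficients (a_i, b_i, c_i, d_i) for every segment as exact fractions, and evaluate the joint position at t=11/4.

Δ: Δ0=2, Δ1=5, Δ2=-2, Δ3=5/3, Δ4=-4/3
row 1: diag=4, rhs=18; c'=1/4, d'=9/2
row 2: denom=8−1·1/4=31/4; d'=(-42−1·9/2)/(31/4)=-6
row 3: denom=12−3·12/31=336/31; d'=(22−3·-6)/(336/31)=155/42
row 4: denom=12−3·31/112=1251/112; d'=(-18−3·155/42)/(1251/112)=-3256/1251
back: M4=-3256/1251
back: M3=155/42−31/112·-3256/1251=5518/1251
back: M2=-6−12/31·5518/1251=-3214/417
back: M1=9/2−1/4·-3214/417=2680/417
M: M0=0, M1=2680/417, M2=-3214/417, M3=5518/1251, M4=-3256/1251, M5=0
seg 0: a=-5, c=M0/2=0, d=(M1−M0)/(6·1)=1340/1251, b=Δ0−h0·(2M0+M1)/6=1162/1251
seg 1: a=-3, c=M1/2=1340/417, d=(M2−M1)/(6·1)=-2947/1251, b=Δ1−h1·(2M1+M2)/6=5182/1251
seg 2: a=2, c=M2/2=-1607/417, d=(M3−M2)/(6·3)=7580/11259, b=Δ2−h2·(2M2+M3)/6=4381/1251
seg 3: a=-4, c=M3/2=2759/1251, d=(M4−M3)/(6·3)=-4387/11259, b=Δ3−h3·(2M3+M4)/6=-1805/1251
seg 4: a=1, c=M4/2=-1628/1251, d=(M5−M4)/(6·3)=1628/11259, b=Δ4−h4·(2M4+M5)/6=1588/1251
t_q=11/4 → seg 2, τ=3/4; S=2+4381/1251·τ+-1607/417·τ²+7580/11259·τ³=1525/556

  seg 0: a=-5 b=1162/1251 c=0 d=1340/1251
  seg 1: a=-3 b=5182/1251 c=1340/417 d=-2947/1251
  seg 2: a=2 b=4381/1251 c=-1607/417 d=7580/11259
  seg 3: a=-4 b=-1805/1251 c=2759/1251 d=-4387/11259
  seg 4: a=1 b=1588/1251 c=-1628/1251 d=1628/11259
S(11/4) = 1525/556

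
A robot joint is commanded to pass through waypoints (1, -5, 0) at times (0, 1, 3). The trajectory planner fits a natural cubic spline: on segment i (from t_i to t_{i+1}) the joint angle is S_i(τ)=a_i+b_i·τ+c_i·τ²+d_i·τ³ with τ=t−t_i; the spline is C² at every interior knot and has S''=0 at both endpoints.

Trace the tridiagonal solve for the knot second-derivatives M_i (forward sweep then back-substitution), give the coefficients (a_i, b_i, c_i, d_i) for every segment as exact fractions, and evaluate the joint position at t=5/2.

  seg 0: a=1 b=-89/12 c=0 d=17/12
  seg 1: a=-5 b=-19/6 c=17/4 d=-17/24
S(5/2) = -165/64

Δ: Δ0=-6, Δ1=5/2
row 1: diag=6, rhs=51; c'=1/3, d'=17/2
back: M1=17/2
M: M0=0, M1=17/2, M2=0
seg 0: a=1, c=M0/2=0, d=(M1−M0)/(6·1)=17/12, b=Δ0−h0·(2M0+M1)/6=-89/12
seg 1: a=-5, c=M1/2=17/4, d=(M2−M1)/(6·2)=-17/24, b=Δ1−h1·(2M1+M2)/6=-19/6
t_q=5/2 → seg 1, τ=3/2; S=-5+-19/6·τ+17/4·τ²+-17/24·τ³=-165/64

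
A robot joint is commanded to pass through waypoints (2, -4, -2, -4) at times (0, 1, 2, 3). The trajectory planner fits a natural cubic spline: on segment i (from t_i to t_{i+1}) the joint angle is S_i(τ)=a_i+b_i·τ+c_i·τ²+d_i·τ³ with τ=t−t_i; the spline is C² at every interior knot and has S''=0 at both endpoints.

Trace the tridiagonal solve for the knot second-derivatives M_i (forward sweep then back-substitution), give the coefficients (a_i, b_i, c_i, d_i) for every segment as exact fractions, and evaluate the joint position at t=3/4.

Δ: Δ0=-6, Δ1=2, Δ2=-2
row 1: diag=4, rhs=48; c'=1/4, d'=12
row 2: denom=4−1·1/4=15/4; d'=(-24−1·12)/(15/4)=-48/5
back: M2=-48/5
back: M1=12−1/4·-48/5=72/5
M: M0=0, M1=72/5, M2=-48/5, M3=0
seg 0: a=2, c=M0/2=0, d=(M1−M0)/(6·1)=12/5, b=Δ0−h0·(2M0+M1)/6=-42/5
seg 1: a=-4, c=M1/2=36/5, d=(M2−M1)/(6·1)=-4, b=Δ1−h1·(2M1+M2)/6=-6/5
seg 2: a=-2, c=M2/2=-24/5, d=(M3−M2)/(6·1)=8/5, b=Δ2−h2·(2M2+M3)/6=6/5
t_q=3/4 → seg 0, τ=3/4; S=2+-42/5·τ+0·τ²+12/5·τ³=-263/80

  seg 0: a=2 b=-42/5 c=0 d=12/5
  seg 1: a=-4 b=-6/5 c=36/5 d=-4
  seg 2: a=-2 b=6/5 c=-24/5 d=8/5
S(3/4) = -263/80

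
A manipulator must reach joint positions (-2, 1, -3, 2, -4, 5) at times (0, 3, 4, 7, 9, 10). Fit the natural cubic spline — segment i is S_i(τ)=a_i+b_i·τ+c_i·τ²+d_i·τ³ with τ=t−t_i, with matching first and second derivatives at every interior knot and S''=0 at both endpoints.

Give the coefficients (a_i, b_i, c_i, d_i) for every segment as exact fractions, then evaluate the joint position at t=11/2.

  seg 0: a=-2 b=5213/1548 c=0 d=-3665/13932
  seg 1: a=1 b=-2891/774 c=-3665/1548 d=1085/516
  seg 2: a=-3 b=-3347/1548 c=1525/387 d=-12373/13932
  seg 3: a=2 b=-1933/774 c=-697/172 d=1471/774
  seg 4: a=-4 b=3173/774 c=3793/516 d=-3793/1548
S(11/2) = -515/1376

Δ: Δ0=1, Δ1=-4, Δ2=5/3, Δ3=-3, Δ4=9
row 1: diag=8, rhs=-30; c'=1/8, d'=-15/4
row 2: denom=8−1·1/8=63/8; d'=(34−1·-15/4)/(63/8)=302/63
row 3: denom=10−3·8/21=62/7; d'=(-28−3·302/63)/(62/7)=-445/93
row 4: denom=6−2·7/31=172/31; d'=(72−2·-445/93)/(172/31)=3793/258
back: M4=3793/258
back: M3=-445/93−7/31·3793/258=-697/86
back: M2=302/63−8/21·-697/86=3050/387
back: M1=-15/4−1/8·3050/387=-3665/774
M: M0=0, M1=-3665/774, M2=3050/387, M3=-697/86, M4=3793/258, M5=0
seg 0: a=-2, c=M0/2=0, d=(M1−M0)/(6·3)=-3665/13932, b=Δ0−h0·(2M0+M1)/6=5213/1548
seg 1: a=1, c=M1/2=-3665/1548, d=(M2−M1)/(6·1)=1085/516, b=Δ1−h1·(2M1+M2)/6=-2891/774
seg 2: a=-3, c=M2/2=1525/387, d=(M3−M2)/(6·3)=-12373/13932, b=Δ2−h2·(2M2+M3)/6=-3347/1548
seg 3: a=2, c=M3/2=-697/172, d=(M4−M3)/(6·2)=1471/774, b=Δ3−h3·(2M3+M4)/6=-1933/774
seg 4: a=-4, c=M4/2=3793/516, d=(M5−M4)/(6·1)=-3793/1548, b=Δ4−h4·(2M4+M5)/6=3173/774
t_q=11/2 → seg 2, τ=3/2; S=-3+-3347/1548·τ+1525/387·τ²+-12373/13932·τ³=-515/1376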